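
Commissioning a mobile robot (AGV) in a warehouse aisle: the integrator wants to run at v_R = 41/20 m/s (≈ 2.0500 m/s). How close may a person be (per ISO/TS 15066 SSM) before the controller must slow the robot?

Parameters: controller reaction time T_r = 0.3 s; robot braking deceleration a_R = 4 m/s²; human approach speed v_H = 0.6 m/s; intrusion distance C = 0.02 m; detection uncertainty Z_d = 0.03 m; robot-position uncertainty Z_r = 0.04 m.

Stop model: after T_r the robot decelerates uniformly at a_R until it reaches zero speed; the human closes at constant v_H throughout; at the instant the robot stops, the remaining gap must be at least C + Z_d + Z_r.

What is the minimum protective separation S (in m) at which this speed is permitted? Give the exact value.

braking lasts T_s = (41/20)/4 = 0.5125 s
robot in T_r: 2.0500·0.3000 = 0.6150 m
braking distance = 2.0500²/(2·4.0000) = 0.5253 m
human closes 0.6000·0.8125 = 0.4875 m
residual clearance needed = 0.0200+0.0300+0.0400 = 0.0900 m
S_min ≈ 0.6150+0.5253+0.4875+0.0900  ⇒  S_min = 5497/3200 m

S_min = 5497/3200 m = 1.7178 m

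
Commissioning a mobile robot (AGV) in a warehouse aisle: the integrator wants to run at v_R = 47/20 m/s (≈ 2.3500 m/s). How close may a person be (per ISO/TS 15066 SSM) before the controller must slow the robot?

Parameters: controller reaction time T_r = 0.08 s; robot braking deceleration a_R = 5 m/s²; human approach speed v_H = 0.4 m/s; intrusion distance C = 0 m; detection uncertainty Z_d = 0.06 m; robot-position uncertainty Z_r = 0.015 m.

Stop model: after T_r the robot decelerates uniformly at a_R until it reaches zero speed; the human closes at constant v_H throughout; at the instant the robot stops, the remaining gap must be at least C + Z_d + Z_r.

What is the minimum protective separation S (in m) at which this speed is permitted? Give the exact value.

S_min = 4141/4000 m = 1.0353 m

T_s = v_R/a_R = (47/20)/5 = 0.4700 s
robot in T_r: 2.3500·0.0800 = 0.1880 m
robot under decel: 2.3500²/(2·5.0000) = 0.5523 m
person approaches 0.4000·(0.0800+0.4700) = 0.2200 m
C+Z_d+Z_r = 0.0000+0.0600+0.0150 = 0.0750 m
S_min ≈ 0.1880+0.5523+0.2200+0.0750  ⇒  S_min = 4141/4000 m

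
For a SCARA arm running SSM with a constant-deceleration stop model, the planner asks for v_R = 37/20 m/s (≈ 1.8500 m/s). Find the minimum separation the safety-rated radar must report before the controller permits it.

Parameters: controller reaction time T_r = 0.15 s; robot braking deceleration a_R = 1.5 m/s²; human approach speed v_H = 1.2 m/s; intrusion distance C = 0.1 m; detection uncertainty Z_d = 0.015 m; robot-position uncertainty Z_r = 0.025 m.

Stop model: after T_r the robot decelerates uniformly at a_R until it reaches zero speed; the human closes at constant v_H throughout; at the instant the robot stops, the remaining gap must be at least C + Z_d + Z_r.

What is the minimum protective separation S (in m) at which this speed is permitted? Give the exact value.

S_min = 1931/600 m = 3.2183 m

T_s = v_R/a_R = (37/20)/(3/2) = 1.2333 s
reaction-phase robot travel = 1.8500·0.1500 = 0.2775 m
braking distance = 1.8500²/(2·1.5000) = 1.1408 m
human over T_r+T_s: 1.2000·(0.1500+1.2333) = 1.6600 m
residual clearance needed = 0.1000+0.0150+0.0250 = 0.1400 m
S_min ≈ 0.2775+1.1408+1.6600+0.1400  ⇒  S_min = 1931/600 m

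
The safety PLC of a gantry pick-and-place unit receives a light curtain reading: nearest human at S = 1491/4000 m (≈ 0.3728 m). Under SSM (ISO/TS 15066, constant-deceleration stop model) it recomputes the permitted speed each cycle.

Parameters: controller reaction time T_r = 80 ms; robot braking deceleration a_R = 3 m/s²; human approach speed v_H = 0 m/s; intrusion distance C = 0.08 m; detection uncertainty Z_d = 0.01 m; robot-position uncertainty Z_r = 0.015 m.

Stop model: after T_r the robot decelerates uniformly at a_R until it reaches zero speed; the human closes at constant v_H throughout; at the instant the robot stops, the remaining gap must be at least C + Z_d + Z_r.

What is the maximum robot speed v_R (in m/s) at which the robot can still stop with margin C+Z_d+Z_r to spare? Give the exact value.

at the boundary: (1/6)·v² + (2/25)·v + (-1071/4000) = 0
  disc = (2/25)² − 4·(1/6)·(-1071/4000) = 1849/10000 ; √disc = 43/100
  v_R = (−(2/25) + 43/100) / (2·(1/6)) = 21/20 m/s
check:
braking lasts T_s = (21/20)/3 = 0.3500 s
robot in T_r: 1.0500·0.0800 = 0.0840 m
robot covers 1.0500·0.3500 − ½·3.0000·0.3500² = 0.1837 m while stopping
person approaches 0.0000·(0.0800+0.3500) = 0.0000 m
margins: 0.0800+0.0100+0.0150 = 0.1050 m
sum ≈ 0.0840+0.1837+0.0000+0.1050 ≈ 0.3728 m = S ✓

v_R_max = 21/20 m/s = 1.0500 m/s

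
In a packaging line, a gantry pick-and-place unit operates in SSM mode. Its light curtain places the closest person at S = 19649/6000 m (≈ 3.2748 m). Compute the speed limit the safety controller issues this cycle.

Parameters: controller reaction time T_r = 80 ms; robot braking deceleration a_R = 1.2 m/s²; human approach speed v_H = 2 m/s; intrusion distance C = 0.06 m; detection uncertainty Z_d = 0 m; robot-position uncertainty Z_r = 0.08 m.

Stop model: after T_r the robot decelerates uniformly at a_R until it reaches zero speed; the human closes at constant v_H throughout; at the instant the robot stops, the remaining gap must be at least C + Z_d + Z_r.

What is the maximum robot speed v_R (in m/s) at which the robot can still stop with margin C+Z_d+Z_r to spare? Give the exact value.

collect terms ⇒ (5/12)·v_R² + (131/75)·v_R + (-17849/6000) = 0
  disc = (131/75)² − 4·(5/12)·(-17849/6000) = 80089/10000 ; √disc = 283/100
  v_R = (−(131/75) + 283/100) / (2·(5/12)) = 13/10 m/s
check:
braking lasts T_s = (13/10)/(6/5) = 1.0833 s
robot in T_r: 1.3000·0.0800 = 0.1040 m
robot covers 1.3000·1.0833 − ½·1.2000·1.0833² = 0.7042 m while stopping
person approaches 2.0000·(0.0800+1.0833) = 2.3267 m
C+Z_d+Z_r = 0.0600+0.0000+0.0800 = 0.1400 m
sum ≈ 0.1040+0.7042+2.3267+0.1400 ≈ 3.2748 m = S ✓

v_R_max = 13/10 m/s = 1.3000 m/s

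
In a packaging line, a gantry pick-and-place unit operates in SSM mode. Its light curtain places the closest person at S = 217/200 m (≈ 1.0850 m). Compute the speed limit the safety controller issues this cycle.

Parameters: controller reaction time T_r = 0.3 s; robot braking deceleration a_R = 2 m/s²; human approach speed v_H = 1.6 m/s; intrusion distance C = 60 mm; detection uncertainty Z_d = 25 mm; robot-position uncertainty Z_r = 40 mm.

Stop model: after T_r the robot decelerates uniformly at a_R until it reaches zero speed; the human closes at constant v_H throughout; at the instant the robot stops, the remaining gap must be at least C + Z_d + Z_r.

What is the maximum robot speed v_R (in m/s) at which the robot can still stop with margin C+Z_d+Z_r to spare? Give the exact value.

collect terms ⇒ (1/4)·v_R² + (11/10)·v_R + (-12/25) = 0
  disc = (11/10)² − 4·(1/4)·(-12/25) = 169/100 ; √disc = 13/10
  v_R = (−(11/10) + 13/10) / (2·(1/4)) = 2/5 m/s
check:
braking lasts T_s = (2/5)/2 = 0.2000 s
reaction-phase robot travel = 0.4000·0.3000 = 0.1200 m
robot under decel: 0.4000²/(2·2.0000) = 0.0400 m
human over T_r+T_s: 1.6000·(0.3000+0.2000) = 0.8000 m
C+Z_d+Z_r = 0.0600+0.0250+0.0400 = 0.1250 m
sum ≈ 0.1200+0.0400+0.8000+0.1250 ≈ 1.0850 m = S ✓

v_R_max = 2/5 m/s = 0.4000 m/s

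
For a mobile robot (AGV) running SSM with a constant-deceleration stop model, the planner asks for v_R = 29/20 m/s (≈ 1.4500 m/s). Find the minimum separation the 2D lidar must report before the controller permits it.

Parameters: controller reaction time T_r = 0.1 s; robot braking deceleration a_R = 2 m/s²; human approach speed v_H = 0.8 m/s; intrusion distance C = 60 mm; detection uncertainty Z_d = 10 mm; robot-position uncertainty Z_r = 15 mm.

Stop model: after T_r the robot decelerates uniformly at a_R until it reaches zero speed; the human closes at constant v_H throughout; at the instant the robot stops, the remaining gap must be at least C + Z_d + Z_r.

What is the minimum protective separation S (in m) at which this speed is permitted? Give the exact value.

S_min = 453/320 m = 1.4156 m

T_s = v_R/a_R = (29/20)/2 = 0.7250 s
reaction-phase robot travel = 1.4500·0.1000 = 0.1450 m
robot covers 1.4500·0.7250 − ½·2.0000·0.7250² = 0.5256 m while stopping
human over T_r+T_s: 0.8000·(0.1000+0.7250) = 0.6600 m
margins: 0.0600+0.0100+0.0150 = 0.0850 m
S_min ≈ 0.1450+0.5256+0.6600+0.0850  ⇒  S_min = 453/320 m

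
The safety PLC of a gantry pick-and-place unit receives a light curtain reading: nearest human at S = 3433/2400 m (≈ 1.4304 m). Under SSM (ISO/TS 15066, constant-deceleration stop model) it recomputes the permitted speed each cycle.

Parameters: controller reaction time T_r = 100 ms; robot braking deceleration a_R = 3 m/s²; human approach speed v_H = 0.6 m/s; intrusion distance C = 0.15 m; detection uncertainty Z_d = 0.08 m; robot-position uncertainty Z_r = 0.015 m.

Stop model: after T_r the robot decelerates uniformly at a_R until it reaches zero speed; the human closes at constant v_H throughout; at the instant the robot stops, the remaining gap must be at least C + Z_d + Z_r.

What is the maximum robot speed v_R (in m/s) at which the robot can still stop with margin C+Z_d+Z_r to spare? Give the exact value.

v_R_max = 37/20 m/s = 1.8500 m/s

quadratic (1/6)·v² + (3/10)·v + (-2701/2400) = 0
  disc = (3/10)² − 4·(1/6)·(-2701/2400) = 121/144 ; √disc = 11/12
  v_R = (−(3/10) + 11/12) / (2·(1/6)) = 37/20 m/s
check:
T_s = v_R/a_R = (37/20)/3 = 0.6167 s
reaction-phase robot travel = 1.8500·0.1000 = 0.1850 m
braking distance = 1.8500²/(2·3.0000) = 0.5704 m
human closes 0.6000·0.7167 = 0.4300 m
C+Z_d+Z_r = 0.1500+0.0800+0.0150 = 0.2450 m
sum ≈ 0.1850+0.5704+0.4300+0.2450 ≈ 1.4304 m = S ✓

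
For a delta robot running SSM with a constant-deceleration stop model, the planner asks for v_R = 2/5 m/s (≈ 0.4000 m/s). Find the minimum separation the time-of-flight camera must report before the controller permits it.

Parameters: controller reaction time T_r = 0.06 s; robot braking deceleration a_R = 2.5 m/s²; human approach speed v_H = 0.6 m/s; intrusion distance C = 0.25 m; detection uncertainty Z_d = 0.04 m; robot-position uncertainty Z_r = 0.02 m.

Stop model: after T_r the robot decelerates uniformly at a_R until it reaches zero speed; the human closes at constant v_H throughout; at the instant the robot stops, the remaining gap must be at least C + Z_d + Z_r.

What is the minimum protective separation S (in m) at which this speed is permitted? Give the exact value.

S_min = 249/500 m = 0.4980 m

braking lasts T_s = (2/5)/(5/2) = 0.1600 s
robot in T_r: 0.4000·0.0600 = 0.0240 m
robot covers 0.4000·0.1600 − ½·2.5000·0.1600² = 0.0320 m while stopping
human over T_r+T_s: 0.6000·(0.0600+0.1600) = 0.1320 m
margins: 0.2500+0.0400+0.0200 = 0.3100 m
S_min ≈ 0.0240+0.0320+0.1320+0.3100  ⇒  S_min = 249/500 m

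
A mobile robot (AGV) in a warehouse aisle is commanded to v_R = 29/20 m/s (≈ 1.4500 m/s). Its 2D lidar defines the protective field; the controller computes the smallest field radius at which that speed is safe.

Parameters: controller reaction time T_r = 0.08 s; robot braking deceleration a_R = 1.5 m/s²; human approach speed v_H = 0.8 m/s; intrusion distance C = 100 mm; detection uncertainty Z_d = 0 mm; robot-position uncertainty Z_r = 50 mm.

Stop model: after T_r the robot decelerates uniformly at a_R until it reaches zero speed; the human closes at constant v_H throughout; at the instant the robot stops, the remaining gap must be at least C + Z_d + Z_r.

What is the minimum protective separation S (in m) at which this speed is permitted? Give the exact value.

S_min = 433/240 m = 1.8042 m

braking lasts T_s = (29/20)/(3/2) = 0.9667 s
reaction-phase robot travel = 1.4500·0.0800 = 0.1160 m
robot under decel: 1.4500²/(2·1.5000) = 0.7008 m
person approaches 0.8000·(0.0800+0.9667) = 0.8373 m
C+Z_d+Z_r = 0.1000+0.0000+0.0500 = 0.1500 m
S_min ≈ 0.1160+0.7008+0.8373+0.1500  ⇒  S_min = 433/240 m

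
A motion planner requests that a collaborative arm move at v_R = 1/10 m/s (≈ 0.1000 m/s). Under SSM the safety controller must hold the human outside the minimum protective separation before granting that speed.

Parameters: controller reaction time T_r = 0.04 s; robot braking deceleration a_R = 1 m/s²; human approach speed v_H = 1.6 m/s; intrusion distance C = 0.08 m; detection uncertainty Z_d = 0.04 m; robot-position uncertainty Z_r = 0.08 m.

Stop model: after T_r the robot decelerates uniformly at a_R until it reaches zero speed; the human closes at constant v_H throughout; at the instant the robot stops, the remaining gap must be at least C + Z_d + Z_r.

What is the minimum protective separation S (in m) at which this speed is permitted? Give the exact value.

braking lasts T_s = (1/10)/1 = 0.1000 s
robot covers v_R·T_r = 0.1000·0.0400 = 0.0040 m before braking
robot covers 0.1000·0.1000 − ½·1.0000·0.1000² = 0.0050 m while stopping
human over T_r+T_s: 1.6000·(0.0400+0.1000) = 0.2240 m
margins: 0.0800+0.0400+0.0800 = 0.2000 m
S_min ≈ 0.0040+0.0050+0.2240+0.2000  ⇒  S_min = 433/1000 m

S_min = 433/1000 m = 0.4330 m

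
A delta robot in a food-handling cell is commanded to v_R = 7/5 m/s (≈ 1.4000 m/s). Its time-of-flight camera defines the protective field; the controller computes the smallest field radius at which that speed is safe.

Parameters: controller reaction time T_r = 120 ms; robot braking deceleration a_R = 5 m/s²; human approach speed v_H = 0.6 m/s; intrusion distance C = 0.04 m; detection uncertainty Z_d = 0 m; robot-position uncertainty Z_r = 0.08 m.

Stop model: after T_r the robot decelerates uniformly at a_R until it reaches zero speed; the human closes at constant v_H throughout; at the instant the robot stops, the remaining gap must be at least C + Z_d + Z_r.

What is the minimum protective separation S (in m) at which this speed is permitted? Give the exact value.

braking lasts T_s = (7/5)/5 = 0.2800 s
reaction-phase robot travel = 1.4000·0.1200 = 0.1680 m
robot covers 1.4000·0.2800 − ½·5.0000·0.2800² = 0.1960 m while stopping
human over T_r+T_s: 0.6000·(0.1200+0.2800) = 0.2400 m
residual clearance needed = 0.0400+0.0000+0.0800 = 0.1200 m
S_min ≈ 0.1680+0.1960+0.2400+0.1200  ⇒  S_min = 181/250 m

S_min = 181/250 m = 0.7240 m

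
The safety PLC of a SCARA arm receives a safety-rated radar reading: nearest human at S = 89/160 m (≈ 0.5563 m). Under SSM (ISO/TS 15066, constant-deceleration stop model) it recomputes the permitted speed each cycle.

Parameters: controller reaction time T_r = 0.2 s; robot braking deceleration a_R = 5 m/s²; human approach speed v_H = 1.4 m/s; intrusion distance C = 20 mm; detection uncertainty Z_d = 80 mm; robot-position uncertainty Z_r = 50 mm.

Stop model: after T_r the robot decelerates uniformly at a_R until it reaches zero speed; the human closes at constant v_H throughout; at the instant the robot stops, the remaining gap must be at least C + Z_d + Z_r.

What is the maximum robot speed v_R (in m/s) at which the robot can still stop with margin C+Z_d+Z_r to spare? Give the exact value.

quadratic (1/10)·v² + (12/25)·v + (-101/800) = 0
  disc = (12/25)² − 4·(1/10)·(-101/800) = 2809/10000 ; √disc = 53/100
  v_R = (−(12/25) + 53/100) / (2·(1/10)) = 1/4 m/s
check:
stop time T_s = (1/4)/5 = 0.0500 s
reaction-phase robot travel = 0.2500·0.2000 = 0.0500 m
robot under decel: 0.2500²/(2·5.0000) = 0.0063 m
person approaches 1.4000·(0.2000+0.0500) = 0.3500 m
C+Z_d+Z_r = 0.0200+0.0800+0.0500 = 0.1500 m
sum ≈ 0.0500+0.0063+0.3500+0.1500 ≈ 0.5563 m = S ✓

v_R_max = 1/4 m/s = 0.2500 m/s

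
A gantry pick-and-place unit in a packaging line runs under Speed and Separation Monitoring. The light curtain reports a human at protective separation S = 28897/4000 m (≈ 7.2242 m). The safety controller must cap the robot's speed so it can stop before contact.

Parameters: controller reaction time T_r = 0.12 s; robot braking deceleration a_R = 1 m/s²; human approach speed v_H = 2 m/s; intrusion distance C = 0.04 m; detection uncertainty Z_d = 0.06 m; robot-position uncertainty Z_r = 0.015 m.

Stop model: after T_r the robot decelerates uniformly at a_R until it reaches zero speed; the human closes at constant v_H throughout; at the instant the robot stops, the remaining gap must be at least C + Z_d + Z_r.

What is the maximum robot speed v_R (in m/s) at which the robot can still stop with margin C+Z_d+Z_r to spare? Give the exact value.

at the boundary: (1/2)·v² + (53/25)·v + (-27477/4000) = 0
  disc = (53/25)² − 4·(1/2)·(-27477/4000) = 182329/10000 ; √disc = 427/100
  v_R = (−(53/25) + 427/100) / (2·(1/2)) = 43/20 m/s
check:
T_s = v_R/a_R = (43/20)/1 = 2.1500 s
reaction-phase robot travel = 2.1500·0.1200 = 0.2580 m
robot under decel: 2.1500²/(2·1.0000) = 2.3112 m
human over T_r+T_s: 2.0000·(0.1200+2.1500) = 4.5400 m
C+Z_d+Z_r = 0.0400+0.0600+0.0150 = 0.1150 m
sum ≈ 0.2580+2.3112+4.5400+0.1150 ≈ 7.2242 m = S ✓

v_R_max = 43/20 m/s = 2.1500 m/s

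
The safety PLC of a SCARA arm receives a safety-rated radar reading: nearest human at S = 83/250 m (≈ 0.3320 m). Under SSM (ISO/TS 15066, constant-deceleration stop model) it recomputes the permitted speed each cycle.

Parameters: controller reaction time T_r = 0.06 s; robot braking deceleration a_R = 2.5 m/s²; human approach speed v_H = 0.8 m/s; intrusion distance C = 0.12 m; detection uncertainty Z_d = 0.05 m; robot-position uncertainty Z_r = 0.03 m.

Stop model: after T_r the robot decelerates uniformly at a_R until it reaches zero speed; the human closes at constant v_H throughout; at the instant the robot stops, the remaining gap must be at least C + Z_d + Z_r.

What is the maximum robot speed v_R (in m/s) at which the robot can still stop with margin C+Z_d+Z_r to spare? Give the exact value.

quadratic (1/5)·v² + (19/50)·v + (-21/250) = 0
  disc = (19/50)² − 4·(1/5)·(-21/250) = 529/2500 ; √disc = 23/50
  v_R = (−(19/50) + 23/50) / (2·(1/5)) = 1/5 m/s
check:
braking lasts T_s = (1/5)/(5/2) = 0.0800 s
reaction-phase robot travel = 0.2000·0.0600 = 0.0120 m
braking distance = 0.2000²/(2·2.5000) = 0.0080 m
human closes 0.8000·0.1400 = 0.1120 m
margins: 0.1200+0.0500+0.0300 = 0.2000 m
sum ≈ 0.0120+0.0080+0.1120+0.2000 ≈ 0.3320 m = S ✓

v_R_max = 1/5 m/s = 0.2000 m/s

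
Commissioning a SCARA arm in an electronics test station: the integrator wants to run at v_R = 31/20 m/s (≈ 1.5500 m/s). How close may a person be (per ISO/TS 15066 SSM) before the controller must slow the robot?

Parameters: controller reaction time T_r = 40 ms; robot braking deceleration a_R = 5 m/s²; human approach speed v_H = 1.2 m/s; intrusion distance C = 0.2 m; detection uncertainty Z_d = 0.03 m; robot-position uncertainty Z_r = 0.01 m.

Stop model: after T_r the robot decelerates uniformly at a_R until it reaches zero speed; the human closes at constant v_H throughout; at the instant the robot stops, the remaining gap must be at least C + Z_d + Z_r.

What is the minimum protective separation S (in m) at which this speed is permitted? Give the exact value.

S_min = 3849/4000 m = 0.9623 m

T_s = v_R/a_R = (31/20)/5 = 0.3100 s
robot covers v_R·T_r = 1.5500·0.0400 = 0.0620 m before braking
braking distance = 1.5500²/(2·5.0000) = 0.2402 m
person approaches 1.2000·(0.0400+0.3100) = 0.4200 m
C+Z_d+Z_r = 0.2000+0.0300+0.0100 = 0.2400 m
S_min ≈ 0.0620+0.2402+0.4200+0.2400  ⇒  S_min = 3849/4000 m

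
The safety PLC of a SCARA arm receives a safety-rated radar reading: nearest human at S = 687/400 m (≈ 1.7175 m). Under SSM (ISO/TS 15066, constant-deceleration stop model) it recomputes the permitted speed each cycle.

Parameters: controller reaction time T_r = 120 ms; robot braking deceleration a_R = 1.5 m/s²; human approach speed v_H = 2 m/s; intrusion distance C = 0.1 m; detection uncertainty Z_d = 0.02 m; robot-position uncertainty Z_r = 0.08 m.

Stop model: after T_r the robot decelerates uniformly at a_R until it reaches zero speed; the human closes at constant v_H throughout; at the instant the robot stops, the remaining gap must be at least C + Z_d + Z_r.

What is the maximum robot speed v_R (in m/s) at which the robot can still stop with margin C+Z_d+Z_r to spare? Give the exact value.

v_R_max = 3/4 m/s = 0.7500 m/s

at the boundary: (1/3)·v² + (109/75)·v + (-511/400) = 0
  disc = (109/75)² − 4·(1/3)·(-511/400) = 85849/22500 ; √disc = 293/150
  v_R = (−(109/75) + 293/150) / (2·(1/3)) = 3/4 m/s
check:
braking lasts T_s = (3/4)/(3/2) = 0.5000 s
robot covers v_R·T_r = 0.7500·0.1200 = 0.0900 m before braking
robot under decel: 0.7500²/(2·1.5000) = 0.1875 m
human closes 2.0000·0.6200 = 1.2400 m
residual clearance needed = 0.1000+0.0200+0.0800 = 0.2000 m
sum ≈ 0.0900+0.1875+1.2400+0.2000 ≈ 1.7175 m = S ✓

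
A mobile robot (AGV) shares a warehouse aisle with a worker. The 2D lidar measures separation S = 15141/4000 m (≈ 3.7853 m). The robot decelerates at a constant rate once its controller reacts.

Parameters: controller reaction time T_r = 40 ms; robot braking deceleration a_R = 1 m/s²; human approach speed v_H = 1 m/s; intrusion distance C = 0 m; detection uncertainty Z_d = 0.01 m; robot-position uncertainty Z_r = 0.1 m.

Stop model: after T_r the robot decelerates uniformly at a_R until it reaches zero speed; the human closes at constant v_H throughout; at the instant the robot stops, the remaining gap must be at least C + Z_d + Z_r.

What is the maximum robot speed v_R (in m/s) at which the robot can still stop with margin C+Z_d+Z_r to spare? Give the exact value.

v_R_max = 37/20 m/s = 1.8500 m/s

at the boundary: (1/2)·v² + (26/25)·v + (-14541/4000) = 0
  disc = (26/25)² − 4·(1/2)·(-14541/4000) = 83521/10000 ; √disc = 289/100
  v_R = (−(26/25) + 289/100) / (2·(1/2)) = 37/20 m/s
check:
T_s = v_R/a_R = (37/20)/1 = 1.8500 s
robot in T_r: 1.8500·0.0400 = 0.0740 m
braking distance = 1.8500²/(2·1.0000) = 1.7112 m
human closes 1.0000·1.8900 = 1.8900 m
C+Z_d+Z_r = 0.0000+0.0100+0.1000 = 0.1100 m
sum ≈ 0.0740+1.7112+1.8900+0.1100 ≈ 3.7853 m = S ✓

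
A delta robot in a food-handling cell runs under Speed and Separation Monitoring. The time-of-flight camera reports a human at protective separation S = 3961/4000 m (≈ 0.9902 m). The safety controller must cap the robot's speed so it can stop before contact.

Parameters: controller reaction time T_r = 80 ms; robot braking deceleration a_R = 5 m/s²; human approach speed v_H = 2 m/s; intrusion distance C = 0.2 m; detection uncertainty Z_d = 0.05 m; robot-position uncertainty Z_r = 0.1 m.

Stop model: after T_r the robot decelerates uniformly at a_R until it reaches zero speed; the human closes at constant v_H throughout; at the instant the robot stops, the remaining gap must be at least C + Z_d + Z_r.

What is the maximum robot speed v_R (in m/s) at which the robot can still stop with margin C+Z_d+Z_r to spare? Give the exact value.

quadratic (1/10)·v² + (12/25)·v + (-1921/4000) = 0
  disc = (12/25)² − 4·(1/10)·(-1921/4000) = 169/400 ; √disc = 13/20
  v_R = (−(12/25) + 13/20) / (2·(1/10)) = 17/20 m/s
check:
braking lasts T_s = (17/20)/5 = 0.1700 s
robot in T_r: 0.8500·0.0800 = 0.0680 m
robot covers 0.8500·0.1700 − ½·5.0000·0.1700² = 0.0722 m while stopping
human closes 2.0000·0.2500 = 0.5000 m
C+Z_d+Z_r = 0.2000+0.0500+0.1000 = 0.3500 m
sum ≈ 0.0680+0.0722+0.5000+0.3500 ≈ 0.9902 m = S ✓

v_R_max = 17/20 m/s = 0.8500 m/s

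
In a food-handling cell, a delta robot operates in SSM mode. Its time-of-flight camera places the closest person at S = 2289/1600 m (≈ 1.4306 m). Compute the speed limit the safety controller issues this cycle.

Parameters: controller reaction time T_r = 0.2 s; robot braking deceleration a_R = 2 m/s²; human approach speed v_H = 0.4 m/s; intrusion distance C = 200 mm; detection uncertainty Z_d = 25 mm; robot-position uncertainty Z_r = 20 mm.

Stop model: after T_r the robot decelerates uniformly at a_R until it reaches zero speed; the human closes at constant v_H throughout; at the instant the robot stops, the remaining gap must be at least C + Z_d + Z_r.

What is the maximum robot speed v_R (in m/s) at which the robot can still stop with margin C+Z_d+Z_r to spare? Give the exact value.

v_R_max = 29/20 m/s = 1.4500 m/s

collect terms ⇒ (1/4)·v_R² + (2/5)·v_R + (-1769/1600) = 0
  disc = (2/5)² − 4·(1/4)·(-1769/1600) = 81/64 ; √disc = 9/8
  v_R = (−(2/5) + 9/8) / (2·(1/4)) = 29/20 m/s
check:
stop time T_s = (29/20)/2 = 0.7250 s
reaction-phase robot travel = 1.4500·0.2000 = 0.2900 m
braking distance = 1.4500²/(2·2.0000) = 0.5256 m
human over T_r+T_s: 0.4000·(0.2000+0.7250) = 0.3700 m
residual clearance needed = 0.2000+0.0250+0.0200 = 0.2450 m
sum ≈ 0.2900+0.5256+0.3700+0.2450 ≈ 1.4306 m = S ✓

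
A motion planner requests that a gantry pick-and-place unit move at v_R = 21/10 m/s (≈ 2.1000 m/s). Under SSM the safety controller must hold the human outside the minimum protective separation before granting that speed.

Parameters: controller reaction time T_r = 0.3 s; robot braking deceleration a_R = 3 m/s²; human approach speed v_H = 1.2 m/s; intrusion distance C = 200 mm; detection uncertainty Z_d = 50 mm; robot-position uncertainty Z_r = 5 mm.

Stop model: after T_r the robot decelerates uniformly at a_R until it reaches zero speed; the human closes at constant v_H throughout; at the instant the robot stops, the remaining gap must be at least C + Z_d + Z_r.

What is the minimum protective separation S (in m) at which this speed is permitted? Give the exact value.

S_min = 141/50 m = 2.8200 m

stop time T_s = (21/10)/3 = 0.7000 s
robot covers v_R·T_r = 2.1000·0.3000 = 0.6300 m before braking
robot covers 2.1000·0.7000 − ½·3.0000·0.7000² = 0.7350 m while stopping
person approaches 1.2000·(0.3000+0.7000) = 1.2000 m
C+Z_d+Z_r = 0.2000+0.0500+0.0050 = 0.2550 m
S_min ≈ 0.6300+0.7350+1.2000+0.2550  ⇒  S_min = 141/50 m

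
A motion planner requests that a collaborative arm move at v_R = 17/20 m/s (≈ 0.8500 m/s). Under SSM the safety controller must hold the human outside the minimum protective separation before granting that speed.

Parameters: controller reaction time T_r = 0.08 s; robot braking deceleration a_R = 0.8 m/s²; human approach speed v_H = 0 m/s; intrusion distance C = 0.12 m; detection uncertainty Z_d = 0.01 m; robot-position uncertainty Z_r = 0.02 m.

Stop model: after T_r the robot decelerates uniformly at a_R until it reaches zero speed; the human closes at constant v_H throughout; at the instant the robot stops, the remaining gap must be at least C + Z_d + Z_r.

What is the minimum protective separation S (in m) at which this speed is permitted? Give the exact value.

S_min = 10713/16000 m = 0.6696 m

stop time T_s = (17/20)/(4/5) = 1.0625 s
reaction-phase robot travel = 0.8500·0.0800 = 0.0680 m
braking distance = 0.8500²/(2·0.8000) = 0.4516 m
human over T_r+T_s: 0.0000·(0.0800+1.0625) = 0.0000 m
margins: 0.1200+0.0100+0.0200 = 0.1500 m
S_min ≈ 0.0680+0.4516+0.0000+0.1500  ⇒  S_min = 10713/16000 m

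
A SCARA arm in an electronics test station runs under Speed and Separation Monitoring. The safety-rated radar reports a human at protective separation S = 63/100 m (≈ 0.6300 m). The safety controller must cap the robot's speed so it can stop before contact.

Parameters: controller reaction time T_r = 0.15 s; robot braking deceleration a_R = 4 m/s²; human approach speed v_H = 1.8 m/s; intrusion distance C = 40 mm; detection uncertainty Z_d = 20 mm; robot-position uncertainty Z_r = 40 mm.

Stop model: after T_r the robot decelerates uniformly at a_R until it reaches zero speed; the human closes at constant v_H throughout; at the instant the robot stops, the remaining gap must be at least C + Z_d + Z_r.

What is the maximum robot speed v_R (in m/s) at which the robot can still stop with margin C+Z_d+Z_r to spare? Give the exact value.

collect terms ⇒ (1/8)·v_R² + (3/5)·v_R + (-13/50) = 0
  disc = (3/5)² − 4·(1/8)·(-13/50) = 49/100 ; √disc = 7/10
  v_R = (−(3/5) + 7/10) / (2·(1/8)) = 2/5 m/s
check:
braking lasts T_s = (2/5)/4 = 0.1000 s
robot covers v_R·T_r = 0.4000·0.1500 = 0.0600 m before braking
robot covers 0.4000·0.1000 − ½·4.0000·0.1000² = 0.0200 m while stopping
human over T_r+T_s: 1.8000·(0.1500+0.1000) = 0.4500 m
margins: 0.0400+0.0200+0.0400 = 0.1000 m
sum ≈ 0.0600+0.0200+0.4500+0.1000 ≈ 0.6300 m = S ✓

v_R_max = 2/5 m/s = 0.4000 m/s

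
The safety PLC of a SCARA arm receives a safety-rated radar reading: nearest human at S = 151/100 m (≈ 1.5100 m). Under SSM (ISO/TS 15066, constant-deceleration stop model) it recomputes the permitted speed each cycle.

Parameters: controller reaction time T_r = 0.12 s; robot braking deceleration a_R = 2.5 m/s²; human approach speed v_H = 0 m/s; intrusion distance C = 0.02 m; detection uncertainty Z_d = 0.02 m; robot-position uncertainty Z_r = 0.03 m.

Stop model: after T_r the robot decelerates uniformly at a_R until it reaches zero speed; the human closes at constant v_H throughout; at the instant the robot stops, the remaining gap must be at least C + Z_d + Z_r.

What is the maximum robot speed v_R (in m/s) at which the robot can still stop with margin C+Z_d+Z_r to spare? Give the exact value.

collect terms ⇒ (1/5)·v_R² + (3/25)·v_R + (-36/25) = 0
  disc = (3/25)² − 4·(1/5)·(-36/25) = 729/625 ; √disc = 27/25
  v_R = (−(3/25) + 27/25) / (2·(1/5)) = 12/5 m/s
check:
braking lasts T_s = (12/5)/(5/2) = 0.9600 s
reaction-phase robot travel = 2.4000·0.1200 = 0.2880 m
braking distance = 2.4000²/(2·2.5000) = 1.1520 m
person approaches 0.0000·(0.1200+0.9600) = 0.0000 m
C+Z_d+Z_r = 0.0200+0.0200+0.0300 = 0.0700 m
sum ≈ 0.2880+1.1520+0.0000+0.0700 ≈ 1.5100 m = S ✓

v_R_max = 12/5 m/s = 2.4000 m/s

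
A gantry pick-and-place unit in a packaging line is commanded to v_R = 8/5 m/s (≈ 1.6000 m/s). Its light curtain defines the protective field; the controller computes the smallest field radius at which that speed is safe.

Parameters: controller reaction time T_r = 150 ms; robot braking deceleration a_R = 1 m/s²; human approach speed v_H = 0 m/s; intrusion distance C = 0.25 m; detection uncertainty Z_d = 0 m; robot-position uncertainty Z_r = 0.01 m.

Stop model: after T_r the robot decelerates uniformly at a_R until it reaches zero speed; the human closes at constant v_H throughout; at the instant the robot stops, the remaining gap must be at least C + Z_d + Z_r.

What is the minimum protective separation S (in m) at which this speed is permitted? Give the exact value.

stop time T_s = (8/5)/1 = 1.6000 s
robot covers v_R·T_r = 1.6000·0.1500 = 0.2400 m before braking
robot covers 1.6000·1.6000 − ½·1.0000·1.6000² = 1.2800 m while stopping
human over T_r+T_s: 0.0000·(0.1500+1.6000) = 0.0000 m
C+Z_d+Z_r = 0.2500+0.0000+0.0100 = 0.2600 m
S_min ≈ 0.2400+1.2800+0.0000+0.2600  ⇒  S_min = 89/50 m

S_min = 89/50 m = 1.7800 m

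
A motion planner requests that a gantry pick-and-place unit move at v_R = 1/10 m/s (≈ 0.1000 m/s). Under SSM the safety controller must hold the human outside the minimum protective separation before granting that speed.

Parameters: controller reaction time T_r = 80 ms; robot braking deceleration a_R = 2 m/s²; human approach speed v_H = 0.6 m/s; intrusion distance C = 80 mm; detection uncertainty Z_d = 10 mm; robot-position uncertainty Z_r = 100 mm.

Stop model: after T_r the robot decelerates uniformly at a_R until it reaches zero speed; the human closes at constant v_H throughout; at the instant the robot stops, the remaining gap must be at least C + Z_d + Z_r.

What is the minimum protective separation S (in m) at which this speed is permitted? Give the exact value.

stop time T_s = (1/10)/2 = 0.0500 s
robot covers v_R·T_r = 0.1000·0.0800 = 0.0080 m before braking
braking distance = 0.1000²/(2·2.0000) = 0.0025 m
human closes 0.6000·0.1300 = 0.0780 m
C+Z_d+Z_r = 0.0800+0.0100+0.1000 = 0.1900 m
S_min ≈ 0.0080+0.0025+0.0780+0.1900  ⇒  S_min = 557/2000 m

S_min = 557/2000 m = 0.2785 m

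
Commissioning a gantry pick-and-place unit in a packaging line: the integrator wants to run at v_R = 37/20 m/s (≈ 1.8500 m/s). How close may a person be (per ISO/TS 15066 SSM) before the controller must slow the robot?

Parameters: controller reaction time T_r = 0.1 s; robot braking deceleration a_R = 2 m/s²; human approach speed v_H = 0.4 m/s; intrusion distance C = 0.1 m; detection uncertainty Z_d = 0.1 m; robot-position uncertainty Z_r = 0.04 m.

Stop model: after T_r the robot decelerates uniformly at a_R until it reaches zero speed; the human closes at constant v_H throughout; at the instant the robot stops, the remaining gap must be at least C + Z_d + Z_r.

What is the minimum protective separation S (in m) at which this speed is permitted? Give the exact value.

S_min = 541/320 m = 1.6906 m

T_s = v_R/a_R = (37/20)/2 = 0.9250 s
reaction-phase robot travel = 1.8500·0.1000 = 0.1850 m
braking distance = 1.8500²/(2·2.0000) = 0.8556 m
person approaches 0.4000·(0.1000+0.9250) = 0.4100 m
residual clearance needed = 0.1000+0.1000+0.0400 = 0.2400 m
S_min ≈ 0.1850+0.8556+0.4100+0.2400  ⇒  S_min = 541/320 m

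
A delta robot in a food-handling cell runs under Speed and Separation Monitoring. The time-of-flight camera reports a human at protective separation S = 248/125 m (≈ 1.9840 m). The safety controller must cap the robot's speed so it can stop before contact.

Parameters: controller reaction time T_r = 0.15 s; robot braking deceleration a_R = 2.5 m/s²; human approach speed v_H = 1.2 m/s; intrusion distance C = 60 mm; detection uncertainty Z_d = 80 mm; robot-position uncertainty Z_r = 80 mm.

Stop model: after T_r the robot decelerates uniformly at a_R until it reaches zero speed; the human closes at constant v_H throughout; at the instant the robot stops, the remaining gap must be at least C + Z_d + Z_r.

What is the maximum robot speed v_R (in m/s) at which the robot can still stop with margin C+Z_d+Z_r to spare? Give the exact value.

v_R_max = 33/20 m/s = 1.6500 m/s

quadratic (1/5)·v² + (63/100)·v + (-198/125) = 0
  disc = (63/100)² − 4·(1/5)·(-198/125) = 16641/10000 ; √disc = 129/100
  v_R = (−(63/100) + 129/100) / (2·(1/5)) = 33/20 m/s
check:
T_s = v_R/a_R = (33/20)/(5/2) = 0.6600 s
robot in T_r: 1.6500·0.1500 = 0.2475 m
robot under decel: 1.6500²/(2·2.5000) = 0.5445 m
human over T_r+T_s: 1.2000·(0.1500+0.6600) = 0.9720 m
residual clearance needed = 0.0600+0.0800+0.0800 = 0.2200 m
sum ≈ 0.2475+0.5445+0.9720+0.2200 ≈ 1.9840 m = S ✓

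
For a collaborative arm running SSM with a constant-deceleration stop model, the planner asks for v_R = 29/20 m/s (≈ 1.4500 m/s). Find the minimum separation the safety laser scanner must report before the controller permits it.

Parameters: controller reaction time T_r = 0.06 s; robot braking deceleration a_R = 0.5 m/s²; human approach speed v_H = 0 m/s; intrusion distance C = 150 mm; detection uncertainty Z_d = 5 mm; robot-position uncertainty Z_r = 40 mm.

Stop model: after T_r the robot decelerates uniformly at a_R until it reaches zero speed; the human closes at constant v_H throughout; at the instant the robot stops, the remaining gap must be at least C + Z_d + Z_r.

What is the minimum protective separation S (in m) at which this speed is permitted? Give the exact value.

S_min = 4769/2000 m = 2.3845 m

braking lasts T_s = (29/20)/(1/2) = 2.9000 s
robot in T_r: 1.4500·0.0600 = 0.0870 m
robot under decel: 1.4500²/(2·0.5000) = 2.1025 m
human over T_r+T_s: 0.0000·(0.0600+2.9000) = 0.0000 m
residual clearance needed = 0.1500+0.0050+0.0400 = 0.1950 m
S_min ≈ 0.0870+2.1025+0.0000+0.1950  ⇒  S_min = 4769/2000 m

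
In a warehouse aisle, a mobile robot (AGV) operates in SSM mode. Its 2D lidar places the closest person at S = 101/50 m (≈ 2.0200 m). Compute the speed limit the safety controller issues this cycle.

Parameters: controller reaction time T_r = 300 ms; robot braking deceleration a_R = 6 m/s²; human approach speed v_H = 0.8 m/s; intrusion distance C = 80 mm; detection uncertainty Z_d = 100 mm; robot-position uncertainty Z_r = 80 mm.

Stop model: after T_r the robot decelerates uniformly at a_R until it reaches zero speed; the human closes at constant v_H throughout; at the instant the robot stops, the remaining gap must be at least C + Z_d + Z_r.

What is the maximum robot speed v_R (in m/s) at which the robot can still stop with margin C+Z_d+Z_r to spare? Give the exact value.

v_R_max = 12/5 m/s = 2.4000 m/s

at the boundary: (1/12)·v² + (13/30)·v + (-38/25) = 0
  disc = (13/30)² − 4·(1/12)·(-38/25) = 25/36 ; √disc = 5/6
  v_R = (−(13/30) + 5/6) / (2·(1/12)) = 12/5 m/s
check:
T_s = v_R/a_R = (12/5)/6 = 0.4000 s
robot in T_r: 2.4000·0.3000 = 0.7200 m
braking distance = 2.4000²/(2·6.0000) = 0.4800 m
person approaches 0.8000·(0.3000+0.4000) = 0.5600 m
residual clearance needed = 0.0800+0.1000+0.0800 = 0.2600 m
sum ≈ 0.7200+0.4800+0.5600+0.2600 ≈ 2.0200 m = S ✓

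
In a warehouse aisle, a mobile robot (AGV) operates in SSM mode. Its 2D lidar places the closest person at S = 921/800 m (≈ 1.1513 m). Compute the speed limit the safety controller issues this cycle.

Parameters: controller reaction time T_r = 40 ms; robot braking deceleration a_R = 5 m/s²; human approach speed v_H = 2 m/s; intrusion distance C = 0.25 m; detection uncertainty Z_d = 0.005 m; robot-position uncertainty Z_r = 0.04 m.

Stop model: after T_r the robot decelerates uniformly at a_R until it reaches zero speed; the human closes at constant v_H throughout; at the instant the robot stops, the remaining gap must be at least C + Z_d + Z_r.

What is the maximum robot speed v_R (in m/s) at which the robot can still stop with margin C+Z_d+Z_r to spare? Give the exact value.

v_R_max = 27/20 m/s = 1.3500 m/s

at the boundary: (1/10)·v² + (11/25)·v + (-621/800) = 0
  disc = (11/25)² − 4·(1/10)·(-621/800) = 5041/10000 ; √disc = 71/100
  v_R = (−(11/25) + 71/100) / (2·(1/10)) = 27/20 m/s
check:
stop time T_s = (27/20)/5 = 0.2700 s
robot in T_r: 1.3500·0.0400 = 0.0540 m
robot under decel: 1.3500²/(2·5.0000) = 0.1822 m
human closes 2.0000·0.3100 = 0.6200 m
C+Z_d+Z_r = 0.2500+0.0050+0.0400 = 0.2950 m
sum ≈ 0.0540+0.1822+0.6200+0.2950 ≈ 1.1513 m = S ✓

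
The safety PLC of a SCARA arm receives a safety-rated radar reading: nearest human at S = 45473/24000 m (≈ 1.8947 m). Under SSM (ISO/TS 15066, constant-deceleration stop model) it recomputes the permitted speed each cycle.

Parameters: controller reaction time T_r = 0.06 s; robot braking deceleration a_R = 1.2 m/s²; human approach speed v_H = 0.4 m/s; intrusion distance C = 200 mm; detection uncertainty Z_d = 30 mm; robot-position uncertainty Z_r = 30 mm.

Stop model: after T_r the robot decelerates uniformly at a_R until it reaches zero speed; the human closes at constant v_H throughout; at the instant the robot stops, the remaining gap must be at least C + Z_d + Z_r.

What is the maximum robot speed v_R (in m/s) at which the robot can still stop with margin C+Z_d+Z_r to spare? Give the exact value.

collect terms ⇒ (5/12)·v_R² + (59/150)·v_R + (-38657/24000) = 0
  disc = (59/150)² − 4·(5/12)·(-38657/24000) = 113569/40000 ; √disc = 337/200
  v_R = (−(59/150) + 337/200) / (2·(5/12)) = 31/20 m/s
check:
stop time T_s = (31/20)/(6/5) = 1.2917 s
robot in T_r: 1.5500·0.0600 = 0.0930 m
robot under decel: 1.5500²/(2·1.2000) = 1.0010 m
human closes 0.4000·1.3517 = 0.5407 m
C+Z_d+Z_r = 0.2000+0.0300+0.0300 = 0.2600 m
sum ≈ 0.0930+1.0010+0.5407+0.2600 ≈ 1.8947 m = S ✓

v_R_max = 31/20 m/s = 1.5500 m/s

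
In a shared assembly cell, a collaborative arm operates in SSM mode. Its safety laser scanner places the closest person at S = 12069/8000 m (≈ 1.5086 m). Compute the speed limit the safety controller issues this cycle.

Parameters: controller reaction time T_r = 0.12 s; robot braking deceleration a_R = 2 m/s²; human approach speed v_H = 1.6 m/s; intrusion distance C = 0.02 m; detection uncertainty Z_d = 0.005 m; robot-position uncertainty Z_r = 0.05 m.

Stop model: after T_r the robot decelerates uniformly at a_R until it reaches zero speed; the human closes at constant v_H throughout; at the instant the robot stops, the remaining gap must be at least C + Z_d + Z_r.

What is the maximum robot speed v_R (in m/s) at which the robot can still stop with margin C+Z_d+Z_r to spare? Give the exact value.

v_R_max = 21/20 m/s = 1.0500 m/s

collect terms ⇒ (1/4)·v_R² + (23/25)·v_R + (-9933/8000) = 0
  disc = (23/25)² − 4·(1/4)·(-9933/8000) = 83521/40000 ; √disc = 289/200
  v_R = (−(23/25) + 289/200) / (2·(1/4)) = 21/20 m/s
check:
braking lasts T_s = (21/20)/2 = 0.5250 s
robot covers v_R·T_r = 1.0500·0.1200 = 0.1260 m before braking
robot covers 1.0500·0.5250 − ½·2.0000·0.5250² = 0.2756 m while stopping
human closes 1.6000·0.6450 = 1.0320 m
residual clearance needed = 0.0200+0.0050+0.0500 = 0.0750 m
sum ≈ 0.1260+0.2756+1.0320+0.0750 ≈ 1.5086 m = S ✓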